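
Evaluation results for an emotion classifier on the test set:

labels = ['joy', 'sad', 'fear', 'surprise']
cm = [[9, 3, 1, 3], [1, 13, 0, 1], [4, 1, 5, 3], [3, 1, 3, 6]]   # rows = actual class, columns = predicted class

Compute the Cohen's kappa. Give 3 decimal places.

0.435

Observed agreement pₒ = trace/N = 33/57 = 0.5789
Expected agreement pₑ = Σ (rowᵢ·colᵢ)/N² = (16·17 + 15·18 + 13·9 + 13·13)/57² = 0.2548
κ = (pₒ − pₑ)/(1 − pₑ) = (0.5789 − 0.2548)/(1 − 0.2548) = 0.435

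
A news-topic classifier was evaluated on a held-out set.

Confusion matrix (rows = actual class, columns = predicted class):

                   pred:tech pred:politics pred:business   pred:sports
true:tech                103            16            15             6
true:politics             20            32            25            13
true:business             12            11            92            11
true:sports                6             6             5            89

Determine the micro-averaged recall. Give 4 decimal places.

0.6840

Micro-averaging pools counts across classes: ΣTP=316, ΣFP=146, ΣFN=146.
Micro-recall = TP/(TP+FN) on pooled counts = 0.6840 (equals overall accuracy in single-label multiclass).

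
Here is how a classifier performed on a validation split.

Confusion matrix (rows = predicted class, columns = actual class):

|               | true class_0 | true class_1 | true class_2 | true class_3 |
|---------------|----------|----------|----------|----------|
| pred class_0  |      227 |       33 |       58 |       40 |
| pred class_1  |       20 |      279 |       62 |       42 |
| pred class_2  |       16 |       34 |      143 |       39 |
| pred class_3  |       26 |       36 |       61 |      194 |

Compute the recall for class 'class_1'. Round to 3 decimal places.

One-vs-rest for 'class_1': TP = diagonal; FP = other classes predicted 'class_1'; FN = 'class_1' predicted as other.
recall = TP/(TP+FN).
class_1: TP=279, FN=33+34+36=103 → 279/382 = 0.7304

0.730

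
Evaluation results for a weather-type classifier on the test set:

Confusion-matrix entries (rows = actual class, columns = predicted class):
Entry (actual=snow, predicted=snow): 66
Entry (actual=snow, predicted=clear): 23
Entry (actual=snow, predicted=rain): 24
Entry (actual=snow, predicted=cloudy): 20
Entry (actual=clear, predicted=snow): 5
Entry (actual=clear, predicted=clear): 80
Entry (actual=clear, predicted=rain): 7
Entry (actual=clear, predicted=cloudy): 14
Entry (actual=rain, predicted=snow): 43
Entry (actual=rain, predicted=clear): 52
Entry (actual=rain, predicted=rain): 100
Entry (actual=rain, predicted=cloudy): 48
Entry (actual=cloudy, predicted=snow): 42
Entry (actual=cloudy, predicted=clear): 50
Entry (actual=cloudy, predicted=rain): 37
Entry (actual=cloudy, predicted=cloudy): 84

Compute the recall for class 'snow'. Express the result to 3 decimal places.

0.496

Treat 'snow' as positive and all other classes as negative.
recall = TP/(TP+FN).
snow: TP=66, FN=23+24+20=67 → 66/133 = 0.4962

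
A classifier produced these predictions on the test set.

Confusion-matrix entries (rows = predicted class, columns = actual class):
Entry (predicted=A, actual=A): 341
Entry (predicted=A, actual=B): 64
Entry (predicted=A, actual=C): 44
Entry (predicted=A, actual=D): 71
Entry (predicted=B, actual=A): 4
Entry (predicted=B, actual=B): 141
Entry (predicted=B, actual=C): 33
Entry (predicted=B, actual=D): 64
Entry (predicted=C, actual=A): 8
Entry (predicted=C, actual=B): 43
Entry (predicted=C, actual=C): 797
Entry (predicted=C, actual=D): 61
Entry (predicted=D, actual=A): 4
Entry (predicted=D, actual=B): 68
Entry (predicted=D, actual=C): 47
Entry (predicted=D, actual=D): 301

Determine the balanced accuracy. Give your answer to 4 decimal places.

0.7181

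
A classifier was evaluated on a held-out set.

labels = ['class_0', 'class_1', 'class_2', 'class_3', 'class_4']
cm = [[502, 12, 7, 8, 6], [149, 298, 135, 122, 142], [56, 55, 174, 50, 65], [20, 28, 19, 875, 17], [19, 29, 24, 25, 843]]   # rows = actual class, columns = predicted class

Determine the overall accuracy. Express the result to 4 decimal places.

Accuracy = trace / total = (502+298+174+875+843=2692) / 3680 = 2692/3680 = 0.7315

0.7315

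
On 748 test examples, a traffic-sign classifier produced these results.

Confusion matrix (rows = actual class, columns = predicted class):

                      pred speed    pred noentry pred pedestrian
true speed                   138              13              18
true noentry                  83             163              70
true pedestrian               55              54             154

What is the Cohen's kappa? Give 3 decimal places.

Observed agreement pₒ = trace/N = 455/748 = 0.6083
Expected agreement pₑ = Σ (rowᵢ·colᵢ)/N² = (169·276 + 316·230 + 263·242)/748² = 0.3270
κ = (pₒ − pₑ)/(1 − pₑ) = (0.6083 − 0.3270)/(1 − 0.3270) = 0.418

0.418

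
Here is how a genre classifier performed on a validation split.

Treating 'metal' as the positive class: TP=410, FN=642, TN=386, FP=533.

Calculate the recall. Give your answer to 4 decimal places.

Recall = TP/(TP+FN) = 410/(410+642) = 410/1052 = 0.3897

0.3897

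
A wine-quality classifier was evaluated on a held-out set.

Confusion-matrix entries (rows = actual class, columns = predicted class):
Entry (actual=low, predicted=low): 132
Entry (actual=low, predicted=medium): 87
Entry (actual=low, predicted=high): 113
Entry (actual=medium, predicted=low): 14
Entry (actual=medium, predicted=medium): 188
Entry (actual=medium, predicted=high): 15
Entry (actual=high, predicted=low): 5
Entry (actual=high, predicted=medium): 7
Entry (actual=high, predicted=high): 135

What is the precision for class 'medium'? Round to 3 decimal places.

0.667

precision = TP/(TP+FP).
medium: TP=188, FP=87+7=94 → 188/282 = 0.6667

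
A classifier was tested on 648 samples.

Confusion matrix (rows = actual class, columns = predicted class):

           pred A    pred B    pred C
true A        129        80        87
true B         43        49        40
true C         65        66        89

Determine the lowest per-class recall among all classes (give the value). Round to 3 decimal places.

Per-class recall (TP/(TP+FN)):
  A: TP=129, FN=80+87=167 → 129/296 = 0.4358
  B: TP=49, FN=43+40=83 → 49/132 = 0.3712
  C: TP=89, FN=65+66=131 → 89/220 = 0.4045
Lowest is class 'B' with recall = 0.371.

0.371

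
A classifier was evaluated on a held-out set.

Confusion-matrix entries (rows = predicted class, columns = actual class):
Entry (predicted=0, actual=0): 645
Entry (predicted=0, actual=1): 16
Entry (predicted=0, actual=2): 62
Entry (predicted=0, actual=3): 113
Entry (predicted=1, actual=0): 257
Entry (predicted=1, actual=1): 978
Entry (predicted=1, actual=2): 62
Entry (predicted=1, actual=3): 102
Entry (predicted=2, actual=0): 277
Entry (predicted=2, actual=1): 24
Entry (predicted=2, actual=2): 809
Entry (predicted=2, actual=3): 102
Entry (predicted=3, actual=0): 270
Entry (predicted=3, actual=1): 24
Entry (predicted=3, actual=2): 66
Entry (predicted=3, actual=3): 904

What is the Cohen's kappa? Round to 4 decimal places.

0.6137

Observed agreement pₒ = trace/N = 3336/4711 = 0.70813
Expected agreement pₑ = Σ (rowᵢ·colᵢ)/N² = (1449·836 + 1042·1399 + 999·1212 + 1221·1264)/4711² = 0.24436
κ = (pₒ − pₑ)/(1 − pₑ) = (0.70813 − 0.24436)/(1 − 0.24436) = 0.6137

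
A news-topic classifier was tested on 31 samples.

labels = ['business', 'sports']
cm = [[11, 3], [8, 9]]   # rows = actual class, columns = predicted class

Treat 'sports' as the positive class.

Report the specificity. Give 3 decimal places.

0.786

Specificity = TN/(TN+FP) = 11/(11+3) = 0.786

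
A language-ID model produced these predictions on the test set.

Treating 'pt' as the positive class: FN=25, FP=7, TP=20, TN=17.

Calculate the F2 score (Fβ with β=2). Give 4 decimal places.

0.4831

Fβ = (1+β²)·TP / ((1+β²)·TP + β²·FN + FP), with β²=4
= 5·20 / (5·20 + 4·25 + 7) = 0.4831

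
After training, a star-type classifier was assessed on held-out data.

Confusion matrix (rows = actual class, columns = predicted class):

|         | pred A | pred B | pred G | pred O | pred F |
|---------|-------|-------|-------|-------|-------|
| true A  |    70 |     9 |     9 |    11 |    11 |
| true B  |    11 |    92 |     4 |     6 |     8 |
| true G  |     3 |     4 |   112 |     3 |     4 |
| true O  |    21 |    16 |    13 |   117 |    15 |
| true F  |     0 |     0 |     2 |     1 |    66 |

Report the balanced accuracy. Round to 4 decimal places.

0.7770

Balanced accuracy = mean of per-class recall.
  A: recall = 70/110 = 0.63636
  B: recall = 92/121 = 0.76033
  G: recall = 112/126 = 0.88889
  O: recall = 117/182 = 0.64286
  F: recall = 66/69 = 0.95652
Mean = (0.63636 + 0.76033 + 0.88889 + 0.64286 + 0.95652) / 5 = 0.7770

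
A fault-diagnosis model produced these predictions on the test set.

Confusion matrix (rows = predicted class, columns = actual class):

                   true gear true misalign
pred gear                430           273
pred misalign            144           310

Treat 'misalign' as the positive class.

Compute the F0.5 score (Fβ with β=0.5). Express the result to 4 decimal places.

Fβ = (1+β²)·TP / ((1+β²)·TP + β²·FN + FP), with β²=1/4
= 1.25·310 / (1.25·310 + 0.25·273 + 144) = 0.6461

0.6461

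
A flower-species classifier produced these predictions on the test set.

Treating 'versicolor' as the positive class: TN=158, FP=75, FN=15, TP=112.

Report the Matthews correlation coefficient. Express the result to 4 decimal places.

0.5356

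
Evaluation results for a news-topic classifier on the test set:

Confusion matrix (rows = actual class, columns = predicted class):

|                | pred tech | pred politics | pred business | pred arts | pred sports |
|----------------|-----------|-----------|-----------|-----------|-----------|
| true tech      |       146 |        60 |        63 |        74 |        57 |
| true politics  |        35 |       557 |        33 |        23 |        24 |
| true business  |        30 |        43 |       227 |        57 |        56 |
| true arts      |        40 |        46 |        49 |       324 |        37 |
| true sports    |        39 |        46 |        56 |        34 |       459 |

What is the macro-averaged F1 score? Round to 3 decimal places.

Per-class F1 score (2·TP/(2·TP+FP+FN)):
  tech: TP=146, FP=35+30+40+39=144, FN=60+63+74+57=254 → 292/690 = 0.4232
  politics: TP=557, FP=60+43+46+46=195, FN=35+33+23+24=115 → 1114/1424 = 0.7823
  business: TP=227, FP=63+33+49+56=201, FN=30+43+57+56=186 → 454/841 = 0.5398
  arts: TP=324, FP=74+23+57+34=188, FN=40+46+49+37=172 → 648/1008 = 0.6429
  sports: TP=459, FP=57+24+56+37=174, FN=39+46+56+34=175 → 918/1267 = 0.7245
Macro-F1 score = mean = (0.4232 + 0.7823 + 0.5398 + 0.6429 + 0.7245) / 5 = 0.623

0.623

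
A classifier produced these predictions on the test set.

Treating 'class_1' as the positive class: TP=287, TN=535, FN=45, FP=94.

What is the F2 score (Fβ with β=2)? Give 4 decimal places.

0.8397

Fβ = (1+β²)·TP / ((1+β²)·TP + β²·FN + FP), with β²=4
= 5·287 / (5·287 + 4·45 + 94) = 0.8397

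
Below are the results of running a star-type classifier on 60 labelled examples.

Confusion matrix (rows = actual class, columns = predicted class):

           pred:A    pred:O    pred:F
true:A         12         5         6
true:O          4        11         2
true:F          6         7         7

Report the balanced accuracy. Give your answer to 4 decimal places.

0.5063

Balanced accuracy = mean of per-class recall.
  A: recall = 12/23 = 0.52174
  O: recall = 11/17 = 0.64706
  F: recall = 7/20 = 0.35000
Mean = (0.52174 + 0.64706 + 0.35000) / 3 = 0.5063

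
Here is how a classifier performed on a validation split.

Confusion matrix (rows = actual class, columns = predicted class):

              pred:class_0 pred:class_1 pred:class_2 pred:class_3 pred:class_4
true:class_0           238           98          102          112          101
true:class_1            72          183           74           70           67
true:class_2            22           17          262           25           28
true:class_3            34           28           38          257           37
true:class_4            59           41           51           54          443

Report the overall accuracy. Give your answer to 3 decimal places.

0.550

Accuracy = trace / total = (238+183+262+257+443=1383) / 2513 = 1383/2513 = 0.550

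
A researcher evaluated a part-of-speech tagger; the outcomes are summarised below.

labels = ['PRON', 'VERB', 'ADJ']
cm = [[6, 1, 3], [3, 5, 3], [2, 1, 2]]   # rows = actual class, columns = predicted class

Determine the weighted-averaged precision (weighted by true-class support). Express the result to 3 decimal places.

Per-class precision (TP/(TP+FP)):
  PRON: TP=6, FP=3+2=5 → 6/11 = 0.5455
  VERB: TP=5, FP=1+1=2 → 5/7 = 0.7143
  ADJ: TP=2, FP=3+3=6 → 2/8 = 0.2500
Weighted-precision = Σ (supportᵢ/N)·precisionᵢ with N=26: (10/26)·0.5455 + (11/26)·0.7143 + (5/26)·0.2500 = 0.560

0.560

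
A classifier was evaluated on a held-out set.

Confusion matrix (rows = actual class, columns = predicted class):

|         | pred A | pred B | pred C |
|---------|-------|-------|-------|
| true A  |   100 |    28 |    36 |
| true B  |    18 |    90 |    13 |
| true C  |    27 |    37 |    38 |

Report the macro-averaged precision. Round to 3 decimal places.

Per-class precision (TP/(TP+FP)):
  A: TP=100, FP=18+27=45 → 100/145 = 0.6897
  B: TP=90, FP=28+37=65 → 90/155 = 0.5806
  C: TP=38, FP=36+13=49 → 38/87 = 0.4368
Macro-precision = mean = (0.6897 + 0.5806 + 0.4368) / 3 = 0.569

0.569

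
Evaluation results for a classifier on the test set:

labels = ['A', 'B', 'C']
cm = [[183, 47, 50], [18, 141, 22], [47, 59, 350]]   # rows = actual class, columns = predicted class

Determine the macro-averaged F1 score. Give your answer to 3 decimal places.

Per-class F1 score (2·TP/(2·TP+FP+FN)):
  A: TP=183, FP=18+47=65, FN=47+50=97 → 366/528 = 0.6932
  B: TP=141, FP=47+59=106, FN=18+22=40 → 282/428 = 0.6589
  C: TP=350, FP=50+22=72, FN=47+59=106 → 700/878 = 0.7973
Macro-F1 score = mean = (0.6932 + 0.6589 + 0.7973) / 3 = 0.716

0.716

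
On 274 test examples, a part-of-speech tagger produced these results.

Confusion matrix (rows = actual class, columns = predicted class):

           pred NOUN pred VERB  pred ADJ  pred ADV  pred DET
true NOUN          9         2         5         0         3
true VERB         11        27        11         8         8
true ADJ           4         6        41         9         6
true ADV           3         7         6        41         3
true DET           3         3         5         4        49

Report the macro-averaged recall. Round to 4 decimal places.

0.5918

Per-class recall (TP/(TP+FN)):
  NOUN: TP=9, FN=2+5+0+3=10 → 9/19 = 0.47368
  VERB: TP=27, FN=11+11+8+8=38 → 27/65 = 0.41538
  ADJ: TP=41, FN=4+6+9+6=25 → 41/66 = 0.62121
  ADV: TP=41, FN=3+7+6+3=19 → 41/60 = 0.68333
  DET: TP=49, FN=3+3+5+4=15 → 49/64 = 0.76563
Macro-recall = mean = (0.47368 + 0.41538 + 0.62121 + 0.68333 + 0.76563) / 5 = 0.5918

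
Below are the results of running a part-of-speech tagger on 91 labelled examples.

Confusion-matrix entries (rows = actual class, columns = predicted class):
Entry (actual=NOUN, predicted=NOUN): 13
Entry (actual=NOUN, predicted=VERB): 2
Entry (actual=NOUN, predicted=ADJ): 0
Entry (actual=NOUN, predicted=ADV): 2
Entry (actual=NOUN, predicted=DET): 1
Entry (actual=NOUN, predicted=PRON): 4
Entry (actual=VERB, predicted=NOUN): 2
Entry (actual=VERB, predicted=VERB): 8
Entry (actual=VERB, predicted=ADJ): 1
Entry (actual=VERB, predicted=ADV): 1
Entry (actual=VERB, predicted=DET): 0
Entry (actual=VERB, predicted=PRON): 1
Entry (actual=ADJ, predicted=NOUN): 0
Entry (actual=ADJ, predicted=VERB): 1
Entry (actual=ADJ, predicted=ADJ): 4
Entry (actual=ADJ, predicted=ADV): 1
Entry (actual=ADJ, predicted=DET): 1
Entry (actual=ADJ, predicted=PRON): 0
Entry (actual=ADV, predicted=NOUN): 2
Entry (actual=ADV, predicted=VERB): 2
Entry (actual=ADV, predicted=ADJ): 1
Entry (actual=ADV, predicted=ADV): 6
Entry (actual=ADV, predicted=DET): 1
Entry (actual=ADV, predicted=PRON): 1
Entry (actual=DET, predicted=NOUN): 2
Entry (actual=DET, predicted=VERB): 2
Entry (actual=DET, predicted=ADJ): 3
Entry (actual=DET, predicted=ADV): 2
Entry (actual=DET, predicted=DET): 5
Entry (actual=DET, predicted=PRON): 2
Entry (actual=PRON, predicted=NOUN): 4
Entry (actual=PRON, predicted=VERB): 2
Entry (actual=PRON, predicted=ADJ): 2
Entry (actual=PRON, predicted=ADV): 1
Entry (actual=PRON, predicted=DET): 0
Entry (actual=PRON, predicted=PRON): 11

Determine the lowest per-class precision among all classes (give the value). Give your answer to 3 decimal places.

0.364

Per-class precision (TP/(TP+FP)):
  NOUN: TP=13, FP=2+0+2+2+4=10 → 13/23 = 0.5652
  VERB: TP=8, FP=2+1+2+2+2=9 → 8/17 = 0.4706
  ADJ: TP=4, FP=0+1+1+3+2=7 → 4/11 = 0.3636
  ADV: TP=6, FP=2+1+1+2+1=7 → 6/13 = 0.4615
  DET: TP=5, FP=1+0+1+1+0=3 → 5/8 = 0.6250
  PRON: TP=11, FP=4+1+0+1+2=8 → 11/19 = 0.5789
Lowest is class 'ADJ' with precision = 0.364.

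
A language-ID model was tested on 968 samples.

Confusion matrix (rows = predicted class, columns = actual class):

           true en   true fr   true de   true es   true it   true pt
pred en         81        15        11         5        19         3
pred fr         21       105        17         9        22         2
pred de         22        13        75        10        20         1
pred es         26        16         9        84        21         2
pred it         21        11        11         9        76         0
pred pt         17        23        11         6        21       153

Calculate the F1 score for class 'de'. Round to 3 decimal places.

Take TP from the diagonal, FP from the rest of the 'de' prediction marginal, FN from the rest of the 'de' actual marginal.
F1 score = 2·TP/(2·TP+FP+FN).
de: TP=75, FP=22+13+10+20+1=66, FN=11+17+9+11+11=59 → 150/275 = 0.5455

0.545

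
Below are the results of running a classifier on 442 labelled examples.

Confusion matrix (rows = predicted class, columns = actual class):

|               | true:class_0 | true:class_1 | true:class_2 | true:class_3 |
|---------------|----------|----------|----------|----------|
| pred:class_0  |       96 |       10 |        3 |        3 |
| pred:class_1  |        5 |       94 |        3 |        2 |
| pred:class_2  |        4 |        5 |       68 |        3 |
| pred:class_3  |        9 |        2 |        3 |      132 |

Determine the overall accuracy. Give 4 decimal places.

Accuracy = trace / total = (96+94+68+132=390) / 442 = 390/442 = 0.8824

0.8824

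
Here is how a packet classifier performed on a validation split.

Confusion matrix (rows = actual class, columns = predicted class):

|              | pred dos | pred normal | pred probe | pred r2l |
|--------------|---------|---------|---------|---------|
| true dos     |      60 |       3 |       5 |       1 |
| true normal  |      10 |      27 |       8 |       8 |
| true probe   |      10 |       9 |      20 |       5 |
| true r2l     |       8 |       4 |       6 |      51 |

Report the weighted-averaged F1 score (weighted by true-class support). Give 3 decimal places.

0.665

Per-class F1 score (2·TP/(2·TP+FP+FN)):
  dos: TP=60, FP=10+10+8=28, FN=3+5+1=9 → 120/157 = 0.7643
  normal: TP=27, FP=3+9+4=16, FN=10+8+8=26 → 54/96 = 0.5625
  probe: TP=20, FP=5+8+6=19, FN=10+9+5=24 → 40/83 = 0.4819
  r2l: TP=51, FP=1+8+5=14, FN=8+4+6=18 → 102/134 = 0.7612
Weighted-F1 score = Σ (supportᵢ/N)·F1 scoreᵢ with N=235: (69/235)·0.7643 + (53/235)·0.5625 + (44/235)·0.4819 + (69/235)·0.7612 = 0.665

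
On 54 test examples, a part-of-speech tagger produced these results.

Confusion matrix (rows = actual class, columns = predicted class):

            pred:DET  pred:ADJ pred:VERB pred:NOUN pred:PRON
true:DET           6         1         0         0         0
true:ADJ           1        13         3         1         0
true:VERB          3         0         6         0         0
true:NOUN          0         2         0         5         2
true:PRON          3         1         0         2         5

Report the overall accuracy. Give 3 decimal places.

Accuracy = trace / total = (6+13+6+5+5=35) / 54 = 35/54 = 0.648

0.648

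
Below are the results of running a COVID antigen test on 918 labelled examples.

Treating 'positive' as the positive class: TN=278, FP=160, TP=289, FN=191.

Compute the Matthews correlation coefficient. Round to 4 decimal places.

MCC = (TP·TN − FP·FN) / √((TP+FP)(TP+FN)(TN+FP)(TN+FN))
Numerator = 289·278 − 160·191 = 49782
Denominator = √(449·480·438·469) = √44272549440 = 210410.4309
MCC = 49782 / 210410.4309 = 0.2366

0.2366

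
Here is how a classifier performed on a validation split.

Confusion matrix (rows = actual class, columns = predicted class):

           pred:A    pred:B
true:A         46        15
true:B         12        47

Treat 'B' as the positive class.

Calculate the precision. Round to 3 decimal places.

Precision = TP/(TP+FP) = 47/(47+15) = 47/62 = 0.758

0.758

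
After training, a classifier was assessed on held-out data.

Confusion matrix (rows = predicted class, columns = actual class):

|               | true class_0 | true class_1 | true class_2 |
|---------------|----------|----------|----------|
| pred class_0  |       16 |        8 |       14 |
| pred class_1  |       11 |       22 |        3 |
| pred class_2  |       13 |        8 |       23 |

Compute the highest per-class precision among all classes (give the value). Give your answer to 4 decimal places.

Per-class precision (TP/(TP+FP)):
  class_0: TP=16, FP=8+14=22 → 16/38 = 0.42105
  class_1: TP=22, FP=11+3=14 → 22/36 = 0.61111
  class_2: TP=23, FP=13+8=21 → 23/44 = 0.52273
Highest is class 'class_1' with precision = 0.6111.

0.6111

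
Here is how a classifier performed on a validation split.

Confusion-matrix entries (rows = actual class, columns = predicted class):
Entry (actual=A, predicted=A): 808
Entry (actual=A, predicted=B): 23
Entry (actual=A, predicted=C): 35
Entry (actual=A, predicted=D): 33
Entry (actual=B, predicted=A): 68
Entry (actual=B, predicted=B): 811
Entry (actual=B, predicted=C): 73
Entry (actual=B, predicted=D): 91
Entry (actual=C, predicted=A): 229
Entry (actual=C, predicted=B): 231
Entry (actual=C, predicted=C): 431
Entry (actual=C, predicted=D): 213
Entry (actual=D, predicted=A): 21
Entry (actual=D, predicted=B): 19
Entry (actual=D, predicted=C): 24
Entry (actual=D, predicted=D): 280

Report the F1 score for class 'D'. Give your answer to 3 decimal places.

0.583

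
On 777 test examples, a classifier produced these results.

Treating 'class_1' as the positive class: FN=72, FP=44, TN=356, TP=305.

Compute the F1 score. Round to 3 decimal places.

Precision = TP/(TP+FP) = 305/349 = 0.8739
Recall = TP/(TP+FN) = 305/377 = 0.8090
F1 = 2·TP/(2·TP+FP+FN) = 610/726 = 0.840

0.840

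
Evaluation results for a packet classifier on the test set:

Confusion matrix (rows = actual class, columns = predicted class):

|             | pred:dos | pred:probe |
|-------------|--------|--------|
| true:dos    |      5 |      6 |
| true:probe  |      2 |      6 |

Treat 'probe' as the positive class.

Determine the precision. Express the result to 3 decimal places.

0.500

Precision = TP/(TP+FP) = 6/(6+6) = 6/12 = 0.500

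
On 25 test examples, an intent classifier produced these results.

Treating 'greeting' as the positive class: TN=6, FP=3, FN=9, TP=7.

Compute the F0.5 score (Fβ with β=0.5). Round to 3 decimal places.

0.625

Fβ = (1+β²)·TP / ((1+β²)·TP + β²·FN + FP), with β²=1/4
= 1.25·7 / (1.25·7 + 0.25·9 + 3) = 0.625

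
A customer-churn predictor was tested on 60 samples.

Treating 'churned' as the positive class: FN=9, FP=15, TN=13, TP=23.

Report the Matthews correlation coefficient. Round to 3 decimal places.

0.189

MCC = (TP·TN − FP·FN) / √((TP+FP)(TP+FN)(TN+FP)(TN+FN))
Numerator = 23·13 − 15·9 = 164
Denominator = √(38·32·28·22) = √749056 = 865.4802
MCC = 164 / 865.4802 = 0.189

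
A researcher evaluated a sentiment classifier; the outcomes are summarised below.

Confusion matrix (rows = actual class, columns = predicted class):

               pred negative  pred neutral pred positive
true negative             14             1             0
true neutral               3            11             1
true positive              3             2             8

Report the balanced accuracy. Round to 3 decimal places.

Balanced accuracy = mean of per-class recall.
  negative: recall = 14/15 = 0.9333
  neutral: recall = 11/15 = 0.7333
  positive: recall = 8/13 = 0.6154
Mean = (0.9333 + 0.7333 + 0.6154) / 3 = 0.761

0.761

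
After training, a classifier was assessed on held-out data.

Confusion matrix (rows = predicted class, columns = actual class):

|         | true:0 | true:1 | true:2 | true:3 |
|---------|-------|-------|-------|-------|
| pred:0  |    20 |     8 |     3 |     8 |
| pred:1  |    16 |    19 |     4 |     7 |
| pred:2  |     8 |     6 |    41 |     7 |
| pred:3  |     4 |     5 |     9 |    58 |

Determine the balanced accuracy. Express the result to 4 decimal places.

Balanced accuracy = mean of per-class recall.
  0: recall = 20/48 = 0.41667
  1: recall = 19/38 = 0.50000
  2: recall = 41/57 = 0.71930
  3: recall = 58/80 = 0.72500
Mean = (0.41667 + 0.50000 + 0.71930 + 0.72500) / 4 = 0.5902

0.5902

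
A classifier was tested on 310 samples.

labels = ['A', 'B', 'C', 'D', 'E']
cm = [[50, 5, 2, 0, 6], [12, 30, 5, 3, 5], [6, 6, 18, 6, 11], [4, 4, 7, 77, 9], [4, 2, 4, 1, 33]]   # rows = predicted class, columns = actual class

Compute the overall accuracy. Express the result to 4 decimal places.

0.6710

Accuracy = trace / total = (50+30+18+77+33=208) / 310 = 208/310 = 0.6710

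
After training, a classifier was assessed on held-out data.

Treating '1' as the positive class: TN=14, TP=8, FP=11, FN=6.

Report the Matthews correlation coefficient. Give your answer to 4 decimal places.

0.1261

MCC = (TP·TN − FP·FN) / √((TP+FP)(TP+FN)(TN+FP)(TN+FN))
Numerator = 8·14 − 11·6 = 46
Denominator = √(19·14·25·20) = √133000 = 364.6917
MCC = 46 / 364.6917 = 0.1261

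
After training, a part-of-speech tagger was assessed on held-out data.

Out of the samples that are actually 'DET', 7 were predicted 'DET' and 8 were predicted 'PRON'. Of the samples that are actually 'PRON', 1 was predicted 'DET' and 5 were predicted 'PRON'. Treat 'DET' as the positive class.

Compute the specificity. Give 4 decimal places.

0.8333

Specificity = TN/(TN+FP) = 5/(5+1) = 0.8333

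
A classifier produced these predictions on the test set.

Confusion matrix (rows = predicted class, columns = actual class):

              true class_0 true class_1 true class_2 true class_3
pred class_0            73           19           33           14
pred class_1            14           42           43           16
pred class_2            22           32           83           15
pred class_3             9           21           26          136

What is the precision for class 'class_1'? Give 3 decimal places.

0.365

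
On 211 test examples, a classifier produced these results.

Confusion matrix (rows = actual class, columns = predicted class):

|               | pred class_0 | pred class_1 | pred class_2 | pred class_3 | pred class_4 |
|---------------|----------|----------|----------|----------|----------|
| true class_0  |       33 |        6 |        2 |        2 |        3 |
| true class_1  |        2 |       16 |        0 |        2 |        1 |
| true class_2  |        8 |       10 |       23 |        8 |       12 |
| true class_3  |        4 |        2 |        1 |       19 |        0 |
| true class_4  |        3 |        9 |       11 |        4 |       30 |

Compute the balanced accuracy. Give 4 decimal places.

0.6227

Balanced accuracy = mean of per-class recall.
  class_0: recall = 33/46 = 0.71739
  class_1: recall = 16/21 = 0.76190
  class_2: recall = 23/61 = 0.37705
  class_3: recall = 19/26 = 0.73077
  class_4: recall = 30/57 = 0.52632
Mean = (0.71739 + 0.76190 + 0.37705 + 0.73077 + 0.52632) / 5 = 0.6227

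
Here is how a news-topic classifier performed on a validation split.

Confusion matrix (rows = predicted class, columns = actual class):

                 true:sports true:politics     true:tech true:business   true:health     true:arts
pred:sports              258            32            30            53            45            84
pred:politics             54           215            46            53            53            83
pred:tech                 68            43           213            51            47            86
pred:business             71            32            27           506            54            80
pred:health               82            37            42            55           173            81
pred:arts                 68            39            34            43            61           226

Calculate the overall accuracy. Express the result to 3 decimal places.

Accuracy = trace / total = (258+215+213+506+173+226=1591) / 3225 = 1591/3225 = 0.493

0.493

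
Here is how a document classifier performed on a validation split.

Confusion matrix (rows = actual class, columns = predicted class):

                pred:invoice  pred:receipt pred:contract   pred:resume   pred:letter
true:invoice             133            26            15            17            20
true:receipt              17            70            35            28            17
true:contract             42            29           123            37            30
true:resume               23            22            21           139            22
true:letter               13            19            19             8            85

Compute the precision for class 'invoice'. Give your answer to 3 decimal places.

precision = TP/(TP+FP).
invoice: TP=133, FP=17+42+23+13=95 → 133/228 = 0.5833

0.583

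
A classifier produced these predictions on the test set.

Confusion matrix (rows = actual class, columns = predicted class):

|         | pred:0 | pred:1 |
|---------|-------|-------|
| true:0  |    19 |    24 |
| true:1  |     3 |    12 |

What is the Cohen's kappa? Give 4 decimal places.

0.1661

Observed agreement pₒ = trace/N = 31/58 = 0.53448
Expected agreement pₑ = Σ (rowᵢ·colᵢ)/N² = (43·22 + 15·36)/58² = 0.44174
κ = (pₒ − pₑ)/(1 − pₑ) = (0.53448 − 0.44174)/(1 − 0.44174) = 0.1661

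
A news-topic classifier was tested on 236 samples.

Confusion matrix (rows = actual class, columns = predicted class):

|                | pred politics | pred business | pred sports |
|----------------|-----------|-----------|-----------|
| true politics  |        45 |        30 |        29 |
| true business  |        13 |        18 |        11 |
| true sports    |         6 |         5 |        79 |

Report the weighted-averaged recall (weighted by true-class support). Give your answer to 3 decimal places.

0.602

Per-class recall (TP/(TP+FN)):
  politics: TP=45, FN=30+29=59 → 45/104 = 0.4327
  business: TP=18, FN=13+11=24 → 18/42 = 0.4286
  sports: TP=79, FN=6+5=11 → 79/90 = 0.8778
Weighted-recall = Σ (supportᵢ/N)·recallᵢ with N=236: (104/236)·0.4327 + (42/236)·0.4286 + (90/236)·0.8778 = 0.602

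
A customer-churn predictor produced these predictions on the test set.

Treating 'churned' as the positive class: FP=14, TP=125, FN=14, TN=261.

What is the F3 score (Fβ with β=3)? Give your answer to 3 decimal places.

0.899

Fβ = (1+β²)·TP / ((1+β²)·TP + β²·FN + FP), with β²=9
= 10·125 / (10·125 + 9·14 + 14) = 0.899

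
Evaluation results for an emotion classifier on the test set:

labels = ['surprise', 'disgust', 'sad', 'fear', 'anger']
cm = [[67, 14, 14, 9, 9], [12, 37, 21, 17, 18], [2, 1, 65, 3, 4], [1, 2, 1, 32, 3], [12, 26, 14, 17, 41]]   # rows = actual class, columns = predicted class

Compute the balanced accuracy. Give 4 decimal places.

0.6010

Balanced accuracy = mean of per-class recall.
  surprise: recall = 67/113 = 0.59292
  disgust: recall = 37/105 = 0.35238
  sad: recall = 65/75 = 0.86667
  fear: recall = 32/39 = 0.82051
  anger: recall = 41/110 = 0.37273
Mean = (0.59292 + 0.35238 + 0.86667 + 0.82051 + 0.37273) / 5 = 0.6010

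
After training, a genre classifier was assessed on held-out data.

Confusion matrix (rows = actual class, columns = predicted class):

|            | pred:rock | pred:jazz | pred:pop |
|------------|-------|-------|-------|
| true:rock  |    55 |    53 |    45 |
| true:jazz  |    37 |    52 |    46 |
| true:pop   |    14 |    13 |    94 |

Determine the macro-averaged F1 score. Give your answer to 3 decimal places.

0.483

Per-class F1 score (2·TP/(2·TP+FP+FN)):
  rock: TP=55, FP=37+14=51, FN=53+45=98 → 110/259 = 0.4247
  jazz: TP=52, FP=53+13=66, FN=37+46=83 → 104/253 = 0.4111
  pop: TP=94, FP=45+46=91, FN=14+13=27 → 188/306 = 0.6144
Macro-F1 score = mean = (0.4247 + 0.4111 + 0.6144) / 3 = 0.483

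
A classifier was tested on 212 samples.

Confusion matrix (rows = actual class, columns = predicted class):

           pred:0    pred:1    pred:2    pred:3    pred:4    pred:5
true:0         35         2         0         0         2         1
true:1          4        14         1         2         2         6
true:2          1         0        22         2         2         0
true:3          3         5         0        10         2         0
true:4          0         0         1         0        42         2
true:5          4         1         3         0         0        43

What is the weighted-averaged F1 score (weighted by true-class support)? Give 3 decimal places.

Per-class F1 score (2·TP/(2·TP+FP+FN)):
  0: TP=35, FP=4+1+3+0+4=12, FN=2+0+0+2+1=5 → 70/87 = 0.8046
  1: TP=14, FP=2+0+5+0+1=8, FN=4+1+2+2+6=15 → 28/51 = 0.5490
  2: TP=22, FP=0+1+0+1+3=5, FN=1+0+2+2+0=5 → 44/54 = 0.8148
  3: TP=10, FP=0+2+2+0+0=4, FN=3+5+0+2+0=10 → 20/34 = 0.5882
  4: TP=42, FP=2+2+2+2+0=8, FN=0+0+1+0+2=3 → 84/95 = 0.8842
  5: TP=43, FP=1+6+0+0+2=9, FN=4+1+3+0+0=8 → 86/103 = 0.8350
Weighted-F1 score = Σ (supportᵢ/N)·F1 scoreᵢ with N=212: (40/212)·0.8046 + (29/212)·0.5490 + (27/212)·0.8148 + (20/212)·0.5882 + (45/212)·0.8842 + (51/212)·0.8350 = 0.775

0.775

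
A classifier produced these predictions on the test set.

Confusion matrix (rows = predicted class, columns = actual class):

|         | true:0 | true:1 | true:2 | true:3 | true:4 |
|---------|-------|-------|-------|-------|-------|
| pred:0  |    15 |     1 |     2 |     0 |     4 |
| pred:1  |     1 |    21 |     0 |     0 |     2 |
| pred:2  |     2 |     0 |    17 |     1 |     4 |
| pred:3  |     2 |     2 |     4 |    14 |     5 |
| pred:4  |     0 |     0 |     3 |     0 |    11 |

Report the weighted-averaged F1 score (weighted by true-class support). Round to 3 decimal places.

Per-class F1 score (2·TP/(2·TP+FP+FN)):
  0: TP=15, FP=1+2+0+4=7, FN=1+2+2+0=5 → 30/42 = 0.7143
  1: TP=21, FP=1+0+0+2=3, FN=1+0+2+0=3 → 42/48 = 0.8750
  2: TP=17, FP=2+0+1+4=7, FN=2+0+4+3=9 → 34/50 = 0.6800
  3: TP=14, FP=2+2+4+5=13, FN=0+0+1+0=1 → 28/42 = 0.6667
  4: TP=11, FP=0+0+3+0=3, FN=4+2+4+5=15 → 22/40 = 0.5500
Weighted-F1 score = Σ (supportᵢ/N)·F1 scoreᵢ with N=111: (20/111)·0.7143 + (24/111)·0.8750 + (26/111)·0.6800 + (15/111)·0.6667 + (26/111)·0.5500 = 0.696

0.696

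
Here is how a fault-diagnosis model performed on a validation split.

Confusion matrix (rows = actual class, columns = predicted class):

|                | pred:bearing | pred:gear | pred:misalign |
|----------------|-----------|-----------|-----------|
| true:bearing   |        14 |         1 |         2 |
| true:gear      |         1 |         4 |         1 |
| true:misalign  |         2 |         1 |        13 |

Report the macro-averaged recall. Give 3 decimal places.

Per-class recall (TP/(TP+FN)):
  bearing: TP=14, FN=1+2=3 → 14/17 = 0.8235
  gear: TP=4, FN=1+1=2 → 4/6 = 0.6667
  misalign: TP=13, FN=2+1=3 → 13/16 = 0.8125
Macro-recall = mean = (0.8235 + 0.6667 + 0.8125) / 3 = 0.768

0.768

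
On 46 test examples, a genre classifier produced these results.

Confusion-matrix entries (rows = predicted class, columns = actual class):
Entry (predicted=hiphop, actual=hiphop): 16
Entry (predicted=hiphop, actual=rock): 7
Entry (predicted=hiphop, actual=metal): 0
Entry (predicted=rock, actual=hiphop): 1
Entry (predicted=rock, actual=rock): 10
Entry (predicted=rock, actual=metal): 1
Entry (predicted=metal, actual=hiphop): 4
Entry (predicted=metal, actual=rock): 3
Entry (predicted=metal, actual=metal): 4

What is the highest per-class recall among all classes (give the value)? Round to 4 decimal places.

Per-class recall (TP/(TP+FN)):
  hiphop: TP=16, FN=1+4=5 → 16/21 = 0.76190
  rock: TP=10, FN=7+3=10 → 10/20 = 0.50000
  metal: TP=4, FN=0+1=1 → 4/5 = 0.80000
Highest is class 'metal' with recall = 0.8000.

0.8000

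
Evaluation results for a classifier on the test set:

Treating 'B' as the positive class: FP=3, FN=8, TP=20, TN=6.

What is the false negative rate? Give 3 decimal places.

0.286

FNR = FN/(FN+TP) = 8/(8+20) = 0.286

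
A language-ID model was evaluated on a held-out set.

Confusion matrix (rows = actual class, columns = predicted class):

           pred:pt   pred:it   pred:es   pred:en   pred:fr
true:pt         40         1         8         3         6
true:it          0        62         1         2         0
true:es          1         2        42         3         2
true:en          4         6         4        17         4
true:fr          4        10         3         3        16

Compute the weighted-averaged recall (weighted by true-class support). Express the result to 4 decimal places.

Per-class recall (TP/(TP+FN)):
  pt: TP=40, FN=1+8+3+6=18 → 40/58 = 0.68966
  it: TP=62, FN=0+1+2+0=3 → 62/65 = 0.95385
  es: TP=42, FN=1+2+3+2=8 → 42/50 = 0.84000
  en: TP=17, FN=4+6+4+4=18 → 17/35 = 0.48571
  fr: TP=16, FN=4+10+3+3=20 → 16/36 = 0.44444
Weighted-recall = Σ (supportᵢ/N)·recallᵢ with N=244: (58/244)·0.68966 + (65/244)·0.95385 + (50/244)·0.84000 + (35/244)·0.48571 + (36/244)·0.44444 = 0.7254

0.7254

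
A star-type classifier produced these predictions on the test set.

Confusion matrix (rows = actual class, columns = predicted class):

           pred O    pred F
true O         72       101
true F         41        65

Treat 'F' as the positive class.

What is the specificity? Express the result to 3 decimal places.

Specificity = TN/(TN+FP) = 72/(72+101) = 0.416

0.416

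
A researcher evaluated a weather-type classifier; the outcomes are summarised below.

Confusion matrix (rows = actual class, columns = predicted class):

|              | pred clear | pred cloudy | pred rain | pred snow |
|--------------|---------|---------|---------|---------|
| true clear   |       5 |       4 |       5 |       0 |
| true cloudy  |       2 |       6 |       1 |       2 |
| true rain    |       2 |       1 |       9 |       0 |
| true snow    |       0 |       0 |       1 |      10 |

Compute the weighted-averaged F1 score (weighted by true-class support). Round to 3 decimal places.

0.612

Per-class F1 score (2·TP/(2·TP+FP+FN)):
  clear: TP=5, FP=2+2+0=4, FN=4+5+0=9 → 10/23 = 0.4348
  cloudy: TP=6, FP=4+1+0=5, FN=2+1+2=5 → 12/22 = 0.5455
  rain: TP=9, FP=5+1+1=7, FN=2+1+0=3 → 18/28 = 0.6429
  snow: TP=10, FP=0+2+0=2, FN=0+0+1=1 → 20/23 = 0.8696
Weighted-F1 score = Σ (supportᵢ/N)·F1 scoreᵢ with N=48: (14/48)·0.4348 + (11/48)·0.5455 + (12/48)·0.6429 + (11/48)·0.8696 = 0.612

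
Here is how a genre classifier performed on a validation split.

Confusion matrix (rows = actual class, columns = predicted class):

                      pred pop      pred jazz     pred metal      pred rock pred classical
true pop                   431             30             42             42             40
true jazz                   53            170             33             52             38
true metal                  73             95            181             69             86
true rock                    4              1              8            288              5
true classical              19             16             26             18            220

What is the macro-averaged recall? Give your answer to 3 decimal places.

Per-class recall (TP/(TP+FN)):
  pop: TP=431, FN=30+42+42+40=154 → 431/585 = 0.7368
  jazz: TP=170, FN=53+33+52+38=176 → 170/346 = 0.4913
  metal: TP=181, FN=73+95+69+86=323 → 181/504 = 0.3591
  rock: TP=288, FN=4+1+8+5=18 → 288/306 = 0.9412
  classical: TP=220, FN=19+16+26+18=79 → 220/299 = 0.7358
Macro-recall = mean = (0.7368 + 0.4913 + 0.3591 + 0.9412 + 0.7358) / 5 = 0.653

0.653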